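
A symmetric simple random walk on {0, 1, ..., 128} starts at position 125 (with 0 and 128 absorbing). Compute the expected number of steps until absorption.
E[τ | X_0 = 125] = 375

Let v_k = E[τ | X_0 = k]. Boundary: v_0 = v_128 = 0. Recurrence: v_k = 1 + (v_{k-1} + v_{k+1})/2 for 1 ≤ k ≤ 127. The particular solution to v_k − (v_{k-1} + v_{k+1})/2 = 1 is v_k = −k^2. Adding homogeneous solution A + B k and matching boundaries gives v_k = k (128 − k). Substituting k = 125: v_125 = 125 · 3 = 375.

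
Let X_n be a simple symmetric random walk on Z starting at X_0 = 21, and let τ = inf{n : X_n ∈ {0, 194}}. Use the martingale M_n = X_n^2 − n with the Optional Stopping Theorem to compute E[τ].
E[τ] = 3633

M_n = X_n^2 − n is a martingale (since E[X_{n+1}^2 | F_n] = X_n^2 + 1). By OST (τ has finite mean in a bounded region), E[M_τ] = E[M_0] = X_0^2 − 0 = 21^2 = 441. Also E[M_τ] = E[X_τ^2] − E[τ]. The walk exits at 0 or 194, with P(hit 194 first) = 21/194, so E[X_τ^2] = 194^2 · 21/194 + 0 = 4074. Thus E[τ] = E[X_τ^2] − E[M_τ] = 4074 − 441 = 3633 = 21(194 − 21) = 3633.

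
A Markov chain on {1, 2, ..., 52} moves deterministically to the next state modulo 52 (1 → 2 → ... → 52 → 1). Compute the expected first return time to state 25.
E[T_25 | X_0 = 25] = 52

The chain cycles deterministically, so starting at state 25 it returns in exactly 52 steps. Equivalently, the stationary distribution is uniform π_j = 1/52 for every state j, so by Kac's formula E[T_25] = 1/π_25 = 52.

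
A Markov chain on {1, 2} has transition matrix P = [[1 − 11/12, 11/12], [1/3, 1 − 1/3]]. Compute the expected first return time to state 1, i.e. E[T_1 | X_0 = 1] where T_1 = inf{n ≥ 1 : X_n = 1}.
E[T_1 | X_0 = 1] = 1/π_1 = 15/4

For an irreducible recurrent Markov chain with stationary distribution π, E[T_i | X_0 = i] = 1/π_i (Kac's formula). Here π_1 = (1/3)/(11/12 + 1/3) = (1/3)/(5/4) = 4/15, so E[T_1 | X_0 = 1] = 1/π_1 = (11/12 + 1/3)/(1/3) = (5/4)/(1/3) = 15/4.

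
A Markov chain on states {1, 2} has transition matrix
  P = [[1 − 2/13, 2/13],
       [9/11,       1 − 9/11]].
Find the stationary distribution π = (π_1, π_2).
π_1 = 117/139, π_2 = 22/139

Solve πP = π with π_1 + π_2 = 1. From πP = π: π_1 · (1 − 2/13) + π_2 · 9/11 = π_1 ⇒ π_2 · 9/11 = π_1 · 2/13 ⇒ π_2/π_1 = (2/13)/(9/11) = 22/117. Together with π_1 + π_2 = 1:
  π_1 = (9/11)/(2/13 + 9/11) = (9/11)/(139/143) = 117/139,
  π_2 = (2/13)/(2/13 + 9/11) = (2/13)/(139/143) = 22/139.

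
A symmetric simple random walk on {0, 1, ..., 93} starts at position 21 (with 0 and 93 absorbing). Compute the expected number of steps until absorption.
E[τ | X_0 = 21] = 1512

Let v_k = E[τ | X_0 = k]. Boundary: v_0 = v_93 = 0. Recurrence: v_k = 1 + (v_{k-1} + v_{k+1})/2 for 1 ≤ k ≤ 92. The particular solution to v_k − (v_{k-1} + v_{k+1})/2 = 1 is v_k = −k^2. Adding homogeneous solution A + B k and matching boundaries gives v_k = k (93 − k). Substituting k = 21: v_21 = 21 · 72 = 1512.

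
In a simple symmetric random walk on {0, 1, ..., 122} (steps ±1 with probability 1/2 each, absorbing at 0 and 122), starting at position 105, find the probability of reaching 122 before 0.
P(hit 122 before 0) = 105/122

Let u_k = P(hit 122 before 0 | start at k). Then u_0 = 0, u_122 = 1, and u_k = u_{k-1}/2 + u_{k+1}/2 for 1 ≤ k ≤ 121. This harmonic recurrence is solved by u_k = k/122, giving u_105 = 105/122.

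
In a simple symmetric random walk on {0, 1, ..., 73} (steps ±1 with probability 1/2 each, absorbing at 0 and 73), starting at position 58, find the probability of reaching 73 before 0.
P(hit 73 before 0) = 58/73

Let u_k = P(hit 73 before 0 | start at k). Then u_0 = 0, u_73 = 1, and u_k = u_{k-1}/2 + u_{k+1}/2 for 1 ≤ k ≤ 72. This harmonic recurrence is solved by u_k = k/73, giving u_58 = 58/73.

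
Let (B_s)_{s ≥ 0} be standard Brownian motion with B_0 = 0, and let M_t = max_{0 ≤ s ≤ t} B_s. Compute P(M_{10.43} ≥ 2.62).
P(M_{10.43} ≥ 2.62) = 2·P(B_{10.43} ≥ 2.62) = 2(1 − Φ(2.62/√10.43)) ≈ 0.4172

By the reflection principle for Brownian motion, P(M_t ≥ a) = 2 · P(B_t ≥ a) for a ≥ 0. Since B_t ~ N(0, t), P(B_t ≥ 2.62) = 1 − Φ(2.62/√t) = 1 − Φ(2.62/√10.43) = 1 − Φ(0.8113). So
  P(M_{10.43} ≥ 2.62) = 2(1 − Φ(0.8113)) ≈ 0.4172.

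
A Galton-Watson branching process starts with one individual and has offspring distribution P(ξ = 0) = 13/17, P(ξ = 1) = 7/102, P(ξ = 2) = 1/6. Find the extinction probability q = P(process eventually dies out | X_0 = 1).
q = 1

Mean offspring μ = 0·13/17 + 1·7/102 + 2·1/6 = 41/102 ≤ 1. For μ ≤ 1 with offspring not concentrated at 1, the Galton-Watson process goes extinct almost surely, so q = 1.
(Algebraic check: The pgf is f(s) = 13/17 + 7/102·s + 1/6·s². The extinction probability q is the smallest fixed point of f in [0, 1]. Setting s = f(s):
  1/6·s² + (7/102 − 1)·s + 13/17 = 0
  1/6·s² − (13/17 + 1/6)·s + 13/17 = 0
which factors as (s − 1)·(1/6·s − 13/17) = 0, giving roots s = 1 and s = (13/17)/(1/6) = 78/17. Since 78/17 ≥ 1, the smallest root in [0, 1] is s = 1.)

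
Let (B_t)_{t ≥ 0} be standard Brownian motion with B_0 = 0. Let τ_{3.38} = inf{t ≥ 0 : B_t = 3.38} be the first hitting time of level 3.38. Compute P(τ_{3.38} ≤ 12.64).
P(τ_{3.38} ≤ 12.64) = 2(1 − Φ(3.38/√12.64)) = 2(1 − Φ(0.9507)) ≈ 0.3418

By the reflection principle for standard BM, P(τ_b ≤ t) = 2 · P(B_t ≥ b). Since B_t ~ N(0, t), P(B_t ≥ 3.38) = 1 − Φ(3.38/√t) = 1 − Φ(3.38/√12.64) = 1 − Φ(0.9507) ≈ 0.17088. Doubling: P(τ_{3.38} ≤ 12.64) ≈ 2 · 0.17088 = 0.34176 ≈ 0.3418.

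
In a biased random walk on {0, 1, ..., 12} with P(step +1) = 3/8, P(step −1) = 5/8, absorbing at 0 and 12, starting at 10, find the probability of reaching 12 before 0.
P(hit 12 before 0) = (1 − (5/3)^10) / (1 − (5/3)^12) = 5459949/15225574

Let u_k denote P(reach 12 before 0 | start at k). Boundary: u_0 = 0, u_12 = 1. Recurrence: u_k = 3/8·u_{k+1} + 5/8·u_{k-1} for 1 ≤ k ≤ 11. Try u_k = A + B·r^k with r = q/p = (5/8)/(3/8) = 5/3. Substitution satisfies the recurrence; boundary conditions give:
  u_k = (1 − r^k) / (1 − r^N) = (1 − (5/3)^10) / (1 − (5/3)^12) = 5459949/15225574.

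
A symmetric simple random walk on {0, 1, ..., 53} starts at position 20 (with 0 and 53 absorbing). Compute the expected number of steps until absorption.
E[τ | X_0 = 20] = 660

Let v_k = E[τ | X_0 = k]. Boundary: v_0 = v_53 = 0. Recurrence: v_k = 1 + (v_{k-1} + v_{k+1})/2 for 1 ≤ k ≤ 52. The particular solution to v_k − (v_{k-1} + v_{k+1})/2 = 1 is v_k = −k^2. Adding homogeneous solution A + B k and matching boundaries gives v_k = k (53 − k). Substituting k = 20: v_20 = 20 · 33 = 660.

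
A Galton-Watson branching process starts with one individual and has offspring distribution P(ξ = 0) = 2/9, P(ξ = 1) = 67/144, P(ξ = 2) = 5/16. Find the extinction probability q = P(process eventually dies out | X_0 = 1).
q = 32/45

The pgf is f(s) = 2/9 + 67/144·s + 5/16·s². The extinction probability q is the smallest fixed point of f in [0, 1]. Setting s = f(s):
  5/16·s² + (67/144 − 1)·s + 2/9 = 0
  5/16·s² − (2/9 + 5/16)·s + 2/9 = 0
which factors as (s − 1)·(5/16·s − 2/9) = 0, giving roots s = 1 and s = (2/9)/(5/16) = 32/45.
Mean offspring μ = 67/144 + 2·5/16 = 157/144 > 1 (supercritical), so q < 1. The extinction probability is the smaller root: q = (2/9)/(5/16) = 32/45.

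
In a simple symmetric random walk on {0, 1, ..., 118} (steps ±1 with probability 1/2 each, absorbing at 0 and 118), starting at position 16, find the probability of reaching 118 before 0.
P(hit 118 before 0) = 16/118 = 8/59

Let u_k = P(hit 118 before 0 | start at k). Then u_0 = 0, u_118 = 1, and u_k = u_{k-1}/2 + u_{k+1}/2 for 1 ≤ k ≤ 117. This harmonic recurrence is solved by u_k = k/118, giving u_16 = 16/118 = 8/59.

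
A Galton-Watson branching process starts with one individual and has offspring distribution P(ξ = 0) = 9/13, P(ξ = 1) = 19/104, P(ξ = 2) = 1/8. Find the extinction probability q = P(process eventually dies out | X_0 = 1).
q = 1

Mean offspring μ = 0·9/13 + 1·19/104 + 2·1/8 = 45/104 ≤ 1. For μ ≤ 1 with offspring not concentrated at 1, the Galton-Watson process goes extinct almost surely, so q = 1.
(Algebraic check: The pgf is f(s) = 9/13 + 19/104·s + 1/8·s². The extinction probability q is the smallest fixed point of f in [0, 1]. Setting s = f(s):
  1/8·s² + (19/104 − 1)·s + 9/13 = 0
  1/8·s² − (9/13 + 1/8)·s + 9/13 = 0
which factors as (s − 1)·(1/8·s − 9/13) = 0, giving roots s = 1 and s = (9/13)/(1/8) = 72/13. Since 72/13 ≥ 1, the smallest root in [0, 1] is s = 1.)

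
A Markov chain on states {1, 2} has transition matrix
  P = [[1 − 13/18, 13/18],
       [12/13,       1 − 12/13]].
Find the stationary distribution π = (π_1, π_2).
π_1 = 216/385, π_2 = 169/385

Solve πP = π with π_1 + π_2 = 1. From πP = π: π_1 · (1 − 13/18) + π_2 · 12/13 = π_1 ⇒ π_2 · 12/13 = π_1 · 13/18 ⇒ π_2/π_1 = (13/18)/(12/13) = 169/216. Together with π_1 + π_2 = 1:
  π_1 = (12/13)/(13/18 + 12/13) = (12/13)/(385/234) = 216/385,
  π_2 = (13/18)/(13/18 + 12/13) = (13/18)/(385/234) = 169/385.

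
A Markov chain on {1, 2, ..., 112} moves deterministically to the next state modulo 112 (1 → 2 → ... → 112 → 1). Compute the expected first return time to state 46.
E[T_46 | X_0 = 46] = 112

The chain cycles deterministically, so starting at state 46 it returns in exactly 112 steps. Equivalently, the stationary distribution is uniform π_j = 1/112 for every state j, so by Kac's formula E[T_46] = 1/π_46 = 112.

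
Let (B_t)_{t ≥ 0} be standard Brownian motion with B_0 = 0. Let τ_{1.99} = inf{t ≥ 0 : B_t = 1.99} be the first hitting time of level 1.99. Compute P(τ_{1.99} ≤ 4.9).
P(τ_{1.99} ≤ 4.9) = 2(1 − Φ(1.99/√4.9)) = 2(1 − Φ(0.8990)) ≈ 0.3687

By the reflection principle for standard BM, P(τ_b ≤ t) = 2 · P(B_t ≥ b). Since B_t ~ N(0, t), P(B_t ≥ 1.99) = 1 − Φ(1.99/√t) = 1 − Φ(1.99/√4.9) = 1 − Φ(0.8990) ≈ 0.18433. Doubling: P(τ_{1.99} ≤ 4.9) ≈ 2 · 0.18433 = 0.36866 ≈ 0.3687.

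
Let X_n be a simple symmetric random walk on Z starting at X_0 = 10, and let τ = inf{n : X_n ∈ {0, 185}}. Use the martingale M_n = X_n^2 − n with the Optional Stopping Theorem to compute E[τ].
E[τ] = 1750

M_n = X_n^2 − n is a martingale (since E[X_{n+1}^2 | F_n] = X_n^2 + 1). By OST (τ has finite mean in a bounded region), E[M_τ] = E[M_0] = X_0^2 − 0 = 10^2 = 100. Also E[M_τ] = E[X_τ^2] − E[τ]. The walk exits at 0 or 185, with P(hit 185 first) = 10/185, so E[X_τ^2] = 185^2 · 10/185 + 0 = 1850. Thus E[τ] = E[X_τ^2] − E[M_τ] = 1850 − 100 = 1750 = 10(185 − 10) = 1750.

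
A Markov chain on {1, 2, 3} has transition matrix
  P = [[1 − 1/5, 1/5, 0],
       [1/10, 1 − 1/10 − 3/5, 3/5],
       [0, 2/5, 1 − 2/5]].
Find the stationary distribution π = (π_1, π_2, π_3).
π = (1/6, 1/3, 1/2)

This is a birth-death chain on three states, which satisfies detailed balance: π_1 · P_{12} = π_2 · P_{21} and π_2 · P_{23} = π_3 · P_{32}.
From π_1 · 1/5 = π_2 · 1/10: π_2/π_1 = (1/5)/(1/10) = 2.
From π_2 · 3/5 = π_3 · 2/5: π_3/π_2 = (3/5)/(2/5) = 3/2.
Take π_1 proportional to 1; then unnormalized π = (1, 2, 3). Normalize by dividing by the sum 6:
  π = (1/6, 1/3, 1/2).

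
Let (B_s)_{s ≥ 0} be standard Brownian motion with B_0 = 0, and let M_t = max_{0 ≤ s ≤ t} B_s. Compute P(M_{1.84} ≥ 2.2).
P(M_{1.84} ≥ 2.2) = 2·P(B_{1.84} ≥ 2.2) = 2(1 − Φ(2.2/√1.84)) ≈ 0.1048

By the reflection principle for Brownian motion, P(M_t ≥ a) = 2 · P(B_t ≥ a) for a ≥ 0. Since B_t ~ N(0, t), P(B_t ≥ 2.2) = 1 − Φ(2.2/√t) = 1 − Φ(2.2/√1.84) = 1 − Φ(1.6219). So
  P(M_{1.84} ≥ 2.2) = 2(1 − Φ(1.6219)) ≈ 0.1048.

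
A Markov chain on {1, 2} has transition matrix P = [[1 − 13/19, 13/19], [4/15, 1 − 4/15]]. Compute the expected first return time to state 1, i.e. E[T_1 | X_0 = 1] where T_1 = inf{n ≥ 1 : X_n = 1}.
E[T_1 | X_0 = 1] = 1/π_1 = 271/76

For an irreducible recurrent Markov chain with stationary distribution π, E[T_i | X_0 = i] = 1/π_i (Kac's formula). Here π_1 = (4/15)/(13/19 + 4/15) = (4/15)/(271/285) = 76/271, so E[T_1 | X_0 = 1] = 1/π_1 = (13/19 + 4/15)/(4/15) = (271/285)/(4/15) = 271/76.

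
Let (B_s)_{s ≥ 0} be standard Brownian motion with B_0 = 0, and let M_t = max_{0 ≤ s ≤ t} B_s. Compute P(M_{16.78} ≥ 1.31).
P(M_{16.78} ≥ 1.31) = 2·P(B_{16.78} ≥ 1.31) = 2(1 − Φ(1.31/√16.78)) ≈ 0.7491

By the reflection principle for Brownian motion, P(M_t ≥ a) = 2 · P(B_t ≥ a) for a ≥ 0. Since B_t ~ N(0, t), P(B_t ≥ 1.31) = 1 − Φ(1.31/√t) = 1 − Φ(1.31/√16.78) = 1 − Φ(0.3198). So
  P(M_{16.78} ≥ 1.31) = 2(1 − Φ(0.3198)) ≈ 0.7491.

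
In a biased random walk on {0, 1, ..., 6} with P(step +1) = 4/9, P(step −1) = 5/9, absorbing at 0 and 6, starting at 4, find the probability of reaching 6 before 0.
P(hit 6 before 0) = (1 − (5/4)^4) / (1 − (5/4)^6) = 656/1281

Let u_k denote P(reach 6 before 0 | start at k). Boundary: u_0 = 0, u_6 = 1. Recurrence: u_k = 4/9·u_{k+1} + 5/9·u_{k-1} for 1 ≤ k ≤ 5. Try u_k = A + B·r^k with r = q/p = (5/9)/(4/9) = 5/4. Substitution satisfies the recurrence; boundary conditions give:
  u_k = (1 − r^k) / (1 − r^N) = (1 − (5/4)^4) / (1 − (5/4)^6) = 656/1281.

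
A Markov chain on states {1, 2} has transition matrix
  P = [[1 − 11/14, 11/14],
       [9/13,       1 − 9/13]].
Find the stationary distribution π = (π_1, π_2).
π_1 = 126/269, π_2 = 143/269

Solve πP = π with π_1 + π_2 = 1. From πP = π: π_1 · (1 − 11/14) + π_2 · 9/13 = π_1 ⇒ π_2 · 9/13 = π_1 · 11/14 ⇒ π_2/π_1 = (11/14)/(9/13) = 143/126. Together with π_1 + π_2 = 1:
  π_1 = (9/13)/(11/14 + 9/13) = (9/13)/(269/182) = 126/269,
  π_2 = (11/14)/(11/14 + 9/13) = (11/14)/(269/182) = 143/269.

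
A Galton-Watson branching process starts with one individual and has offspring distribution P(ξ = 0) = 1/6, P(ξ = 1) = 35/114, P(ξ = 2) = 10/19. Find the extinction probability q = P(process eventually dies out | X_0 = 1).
q = 19/60

The pgf is f(s) = 1/6 + 35/114·s + 10/19·s². The extinction probability q is the smallest fixed point of f in [0, 1]. Setting s = f(s):
  10/19·s² + (35/114 − 1)·s + 1/6 = 0
  10/19·s² − (1/6 + 10/19)·s + 1/6 = 0
which factors as (s − 1)·(10/19·s − 1/6) = 0, giving roots s = 1 and s = (1/6)/(10/19) = 19/60.
Mean offspring μ = 35/114 + 2·10/19 = 155/114 > 1 (supercritical), so q < 1. The extinction probability is the smaller root: q = (1/6)/(10/19) = 19/60.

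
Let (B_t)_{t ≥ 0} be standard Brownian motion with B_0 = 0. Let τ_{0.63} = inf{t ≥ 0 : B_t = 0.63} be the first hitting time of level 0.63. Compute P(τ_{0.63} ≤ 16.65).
P(τ_{0.63} ≤ 16.65) = 2(1 − Φ(0.63/√16.65)) = 2(1 − Φ(0.1544)) ≈ 0.8773

By the reflection principle for standard BM, P(τ_b ≤ t) = 2 · P(B_t ≥ b). Since B_t ~ N(0, t), P(B_t ≥ 0.63) = 1 − Φ(0.63/√t) = 1 − Φ(0.63/√16.65) = 1 − Φ(0.1544) ≈ 0.43865. Doubling: P(τ_{0.63} ≤ 16.65) ≈ 2 · 0.43865 = 0.87730 ≈ 0.8773.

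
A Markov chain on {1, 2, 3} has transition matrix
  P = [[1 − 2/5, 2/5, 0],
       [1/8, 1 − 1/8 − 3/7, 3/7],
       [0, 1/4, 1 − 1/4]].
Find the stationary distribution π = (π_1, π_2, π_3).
π = (35/339, 112/339, 64/113)

This is a birth-death chain on three states, which satisfies detailed balance: π_1 · P_{12} = π_2 · P_{21} and π_2 · P_{23} = π_3 · P_{32}.
From π_1 · 2/5 = π_2 · 1/8: π_2/π_1 = (2/5)/(1/8) = 16/5.
From π_2 · 3/7 = π_3 · 1/4: π_3/π_2 = (3/7)/(1/4) = 12/7.
Take π_1 proportional to 1; then unnormalized π = (1, 16/5, 192/35). Normalize by dividing by the sum 339/35:
  π = (35/339, 112/339, 64/113).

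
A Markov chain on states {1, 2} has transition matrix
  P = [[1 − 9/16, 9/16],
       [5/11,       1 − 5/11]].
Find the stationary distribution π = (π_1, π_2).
π_1 = 80/179, π_2 = 99/179

Solve πP = π with π_1 + π_2 = 1. From πP = π: π_1 · (1 − 9/16) + π_2 · 5/11 = π_1 ⇒ π_2 · 5/11 = π_1 · 9/16 ⇒ π_2/π_1 = (9/16)/(5/11) = 99/80. Together with π_1 + π_2 = 1:
  π_1 = (5/11)/(9/16 + 5/11) = (5/11)/(179/176) = 80/179,
  π_2 = (9/16)/(9/16 + 5/11) = (9/16)/(179/176) = 99/179.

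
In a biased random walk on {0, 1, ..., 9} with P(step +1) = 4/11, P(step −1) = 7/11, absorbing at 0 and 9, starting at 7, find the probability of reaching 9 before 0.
P(hit 9 before 0) = (1 − (7/4)^7) / (1 − (7/4)^9) = 4304848/13363821

Let u_k denote P(reach 9 before 0 | start at k). Boundary: u_0 = 0, u_9 = 1. Recurrence: u_k = 4/11·u_{k+1} + 7/11·u_{k-1} for 1 ≤ k ≤ 8. Try u_k = A + B·r^k with r = q/p = (7/11)/(4/11) = 7/4. Substitution satisfies the recurrence; boundary conditions give:
  u_k = (1 − r^k) / (1 − r^N) = (1 − (7/4)^7) / (1 − (7/4)^9) = 4304848/13363821.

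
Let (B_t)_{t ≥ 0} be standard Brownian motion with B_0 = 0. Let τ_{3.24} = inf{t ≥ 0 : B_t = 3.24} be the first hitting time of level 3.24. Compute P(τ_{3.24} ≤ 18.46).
P(τ_{3.24} ≤ 18.46) = 2(1 − Φ(3.24/√18.46)) = 2(1 − Φ(0.7541)) ≈ 0.4508

By the reflection principle for standard BM, P(τ_b ≤ t) = 2 · P(B_t ≥ b). Since B_t ~ N(0, t), P(B_t ≥ 3.24) = 1 − Φ(3.24/√t) = 1 − Φ(3.24/√18.46) = 1 − Φ(0.7541) ≈ 0.22539. Doubling: P(τ_{3.24} ≤ 18.46) ≈ 2 · 0.22539 = 0.45078 ≈ 0.4508.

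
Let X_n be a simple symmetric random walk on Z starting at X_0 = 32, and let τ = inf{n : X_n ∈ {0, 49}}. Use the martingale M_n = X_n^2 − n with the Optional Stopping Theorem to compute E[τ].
E[τ] = 544

M_n = X_n^2 − n is a martingale (since E[X_{n+1}^2 | F_n] = X_n^2 + 1). By OST (τ has finite mean in a bounded region), E[M_τ] = E[M_0] = X_0^2 − 0 = 32^2 = 1024. Also E[M_τ] = E[X_τ^2] − E[τ]. The walk exits at 0 or 49, with P(hit 49 first) = 32/49, so E[X_τ^2] = 49^2 · 32/49 + 0 = 1568. Thus E[τ] = E[X_τ^2] − E[M_τ] = 1568 − 1024 = 544 = 32(49 − 32) = 544.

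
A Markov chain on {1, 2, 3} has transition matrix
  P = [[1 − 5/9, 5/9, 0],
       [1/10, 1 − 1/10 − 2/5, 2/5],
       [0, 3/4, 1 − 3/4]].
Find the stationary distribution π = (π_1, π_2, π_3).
π = (27/257, 150/257, 80/257)

This is a birth-death chain on three states, which satisfies detailed balance: π_1 · P_{12} = π_2 · P_{21} and π_2 · P_{23} = π_3 · P_{32}.
From π_1 · 5/9 = π_2 · 1/10: π_2/π_1 = (5/9)/(1/10) = 50/9.
From π_2 · 2/5 = π_3 · 3/4: π_3/π_2 = (2/5)/(3/4) = 8/15.
Take π_1 proportional to 1; then unnormalized π = (1, 50/9, 80/27). Normalize by dividing by the sum 257/27:
  π = (27/257, 150/257, 80/257).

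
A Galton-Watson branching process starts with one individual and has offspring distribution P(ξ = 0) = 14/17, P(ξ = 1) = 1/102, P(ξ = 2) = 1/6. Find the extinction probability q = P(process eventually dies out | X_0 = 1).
q = 1

Mean offspring μ = 0·14/17 + 1·1/102 + 2·1/6 = 35/102 ≤ 1. For μ ≤ 1 with offspring not concentrated at 1, the Galton-Watson process goes extinct almost surely, so q = 1.
(Algebraic check: The pgf is f(s) = 14/17 + 1/102·s + 1/6·s². The extinction probability q is the smallest fixed point of f in [0, 1]. Setting s = f(s):
  1/6·s² + (1/102 − 1)·s + 14/17 = 0
  1/6·s² − (14/17 + 1/6)·s + 14/17 = 0
which factors as (s − 1)·(1/6·s − 14/17) = 0, giving roots s = 1 and s = (14/17)/(1/6) = 84/17. Since 84/17 ≥ 1, the smallest root in [0, 1] is s = 1.)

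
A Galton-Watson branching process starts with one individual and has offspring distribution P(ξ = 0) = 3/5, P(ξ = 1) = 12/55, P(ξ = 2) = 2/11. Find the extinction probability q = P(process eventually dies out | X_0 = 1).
q = 1

Mean offspring μ = 0·3/5 + 1·12/55 + 2·2/11 = 32/55 ≤ 1. For μ ≤ 1 with offspring not concentrated at 1, the Galton-Watson process goes extinct almost surely, so q = 1.
(Algebraic check: The pgf is f(s) = 3/5 + 12/55·s + 2/11·s². The extinction probability q is the smallest fixed point of f in [0, 1]. Setting s = f(s):
  2/11·s² + (12/55 − 1)·s + 3/5 = 0
  2/11·s² − (3/5 + 2/11)·s + 3/5 = 0
which factors as (s − 1)·(2/11·s − 3/5) = 0, giving roots s = 1 and s = (3/5)/(2/11) = 33/10. Since 33/10 ≥ 1, the smallest root in [0, 1] is s = 1.)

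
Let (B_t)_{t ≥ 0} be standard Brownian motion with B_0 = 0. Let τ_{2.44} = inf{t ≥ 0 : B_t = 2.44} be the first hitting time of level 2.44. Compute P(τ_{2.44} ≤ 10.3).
P(τ_{2.44} ≤ 10.3) = 2(1 − Φ(2.44/√10.3)) = 2(1 − Φ(0.7603)) ≈ 0.4471

By the reflection principle for standard BM, P(τ_b ≤ t) = 2 · P(B_t ≥ b). Since B_t ~ N(0, t), P(B_t ≥ 2.44) = 1 − Φ(2.44/√t) = 1 − Φ(2.44/√10.3) = 1 − Φ(0.7603) ≈ 0.22354. Doubling: P(τ_{2.44} ≤ 10.3) ≈ 2 · 0.22354 = 0.44708 ≈ 0.4471.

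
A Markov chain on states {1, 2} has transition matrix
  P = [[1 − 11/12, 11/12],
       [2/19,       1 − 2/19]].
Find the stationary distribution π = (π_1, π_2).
π_1 = 24/233, π_2 = 209/233

Solve πP = π with π_1 + π_2 = 1. From πP = π: π_1 · (1 − 11/12) + π_2 · 2/19 = π_1 ⇒ π_2 · 2/19 = π_1 · 11/12 ⇒ π_2/π_1 = (11/12)/(2/19) = 209/24. Together with π_1 + π_2 = 1:
  π_1 = (2/19)/(11/12 + 2/19) = (2/19)/(233/228) = 24/233,
  π_2 = (11/12)/(11/12 + 2/19) = (11/12)/(233/228) = 209/233.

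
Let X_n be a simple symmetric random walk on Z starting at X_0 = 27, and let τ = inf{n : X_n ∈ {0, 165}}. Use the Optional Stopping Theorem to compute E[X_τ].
E[X_τ] = 27

X_n is a martingale and τ is a bounded-mean stopping time (indeed τ is finite a.s. with bounded expectation since the walk is in a bounded region). By the OST, E[X_τ] = E[X_0] = 27. Equivalently: E[X_τ] = 165 · P(hit 165 first) + 0 · P(hit 0 first) = 165 · (27/165) = 27.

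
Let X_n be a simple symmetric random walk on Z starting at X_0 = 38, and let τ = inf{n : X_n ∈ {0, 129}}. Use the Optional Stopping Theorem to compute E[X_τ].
E[X_τ] = 38

X_n is a martingale and τ is a bounded-mean stopping time (indeed τ is finite a.s. with bounded expectation since the walk is in a bounded region). By the OST, E[X_τ] = E[X_0] = 38. Equivalently: E[X_τ] = 129 · P(hit 129 first) + 0 · P(hit 0 first) = 129 · (38/129) = 38.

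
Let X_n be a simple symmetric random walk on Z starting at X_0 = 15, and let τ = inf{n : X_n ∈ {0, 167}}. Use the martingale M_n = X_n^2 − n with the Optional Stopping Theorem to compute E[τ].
E[τ] = 2280

M_n = X_n^2 − n is a martingale (since E[X_{n+1}^2 | F_n] = X_n^2 + 1). By OST (τ has finite mean in a bounded region), E[M_τ] = E[M_0] = X_0^2 − 0 = 15^2 = 225. Also E[M_τ] = E[X_τ^2] − E[τ]. The walk exits at 0 or 167, with P(hit 167 first) = 15/167, so E[X_τ^2] = 167^2 · 15/167 + 0 = 2505. Thus E[τ] = E[X_τ^2] − E[M_τ] = 2505 − 225 = 2280 = 15(167 − 15) = 2280.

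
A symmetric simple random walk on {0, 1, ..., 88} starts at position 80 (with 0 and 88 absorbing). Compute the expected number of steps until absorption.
E[τ | X_0 = 80] = 640

Let v_k = E[τ | X_0 = k]. Boundary: v_0 = v_88 = 0. Recurrence: v_k = 1 + (v_{k-1} + v_{k+1})/2 for 1 ≤ k ≤ 87. The particular solution to v_k − (v_{k-1} + v_{k+1})/2 = 1 is v_k = −k^2. Adding homogeneous solution A + B k and matching boundaries gives v_k = k (88 − k). Substituting k = 80: v_80 = 80 · 8 = 640.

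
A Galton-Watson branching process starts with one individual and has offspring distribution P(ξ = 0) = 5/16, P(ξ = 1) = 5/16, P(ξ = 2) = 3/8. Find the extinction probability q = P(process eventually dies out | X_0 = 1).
q = 5/6

The pgf is f(s) = 5/16 + 5/16·s + 3/8·s². The extinction probability q is the smallest fixed point of f in [0, 1]. Setting s = f(s):
  3/8·s² + (5/16 − 1)·s + 5/16 = 0
  3/8·s² − (5/16 + 3/8)·s + 5/16 = 0
which factors as (s − 1)·(3/8·s − 5/16) = 0, giving roots s = 1 and s = (5/16)/(3/8) = 5/6.
Mean offspring μ = 5/16 + 2·3/8 = 17/16 > 1 (supercritical), so q < 1. The extinction probability is the smaller root: q = (5/16)/(3/8) = 5/6.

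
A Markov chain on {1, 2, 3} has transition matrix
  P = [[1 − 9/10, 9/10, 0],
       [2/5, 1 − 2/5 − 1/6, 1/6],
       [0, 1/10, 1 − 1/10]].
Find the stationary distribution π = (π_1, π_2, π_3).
π = (1/7, 9/28, 15/28)

This is a birth-death chain on three states, which satisfies detailed balance: π_1 · P_{12} = π_2 · P_{21} and π_2 · P_{23} = π_3 · P_{32}.
From π_1 · 9/10 = π_2 · 2/5: π_2/π_1 = (9/10)/(2/5) = 9/4.
From π_2 · 1/6 = π_3 · 1/10: π_3/π_2 = (1/6)/(1/10) = 5/3.
Take π_1 proportional to 1; then unnormalized π = (1, 9/4, 15/4). Normalize by dividing by the sum 7:
  π = (1/7, 9/28, 15/28).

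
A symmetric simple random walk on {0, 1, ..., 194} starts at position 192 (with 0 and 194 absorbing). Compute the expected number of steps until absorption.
E[τ | X_0 = 192] = 384

Let v_k = E[τ | X_0 = k]. Boundary: v_0 = v_194 = 0. Recurrence: v_k = 1 + (v_{k-1} + v_{k+1})/2 for 1 ≤ k ≤ 193. The particular solution to v_k − (v_{k-1} + v_{k+1})/2 = 1 is v_k = −k^2. Adding homogeneous solution A + B k and matching boundaries gives v_k = k (194 − k). Substituting k = 192: v_192 = 192 · 2 = 384.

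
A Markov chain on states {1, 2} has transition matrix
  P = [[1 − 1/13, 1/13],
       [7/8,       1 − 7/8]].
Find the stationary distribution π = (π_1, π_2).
π_1 = 91/99, π_2 = 8/99

Solve πP = π with π_1 + π_2 = 1. From πP = π: π_1 · (1 − 1/13) + π_2 · 7/8 = π_1 ⇒ π_2 · 7/8 = π_1 · 1/13 ⇒ π_2/π_1 = (1/13)/(7/8) = 8/91. Together with π_1 + π_2 = 1:
  π_1 = (7/8)/(1/13 + 7/8) = (7/8)/(99/104) = 91/99,
  π_2 = (1/13)/(1/13 + 7/8) = (1/13)/(99/104) = 8/99.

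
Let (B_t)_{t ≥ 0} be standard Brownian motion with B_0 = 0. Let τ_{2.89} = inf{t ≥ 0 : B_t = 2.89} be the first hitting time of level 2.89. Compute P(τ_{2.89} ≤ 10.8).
P(τ_{2.89} ≤ 10.8) = 2(1 − Φ(2.89/√10.8)) = 2(1 − Φ(0.8794)) ≈ 0.3792

By the reflection principle for standard BM, P(τ_b ≤ t) = 2 · P(B_t ≥ b). Since B_t ~ N(0, t), P(B_t ≥ 2.89) = 1 − Φ(2.89/√t) = 1 − Φ(2.89/√10.8) = 1 − Φ(0.8794) ≈ 0.18959. Doubling: P(τ_{2.89} ≤ 10.8) ≈ 2 · 0.18959 = 0.37918 ≈ 0.3792.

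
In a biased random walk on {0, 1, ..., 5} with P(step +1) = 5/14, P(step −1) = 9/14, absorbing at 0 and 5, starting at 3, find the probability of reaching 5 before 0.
P(hit 5 before 0) = (1 − (9/5)^3) / (1 − (9/5)^5) = 3775/13981

Let u_k denote P(reach 5 before 0 | start at k). Boundary: u_0 = 0, u_5 = 1. Recurrence: u_k = 5/14·u_{k+1} + 9/14·u_{k-1} for 1 ≤ k ≤ 4. Try u_k = A + B·r^k with r = q/p = (9/14)/(5/14) = 9/5. Substitution satisfies the recurrence; boundary conditions give:
  u_k = (1 − r^k) / (1 − r^N) = (1 − (9/5)^3) / (1 − (9/5)^5) = 3775/13981.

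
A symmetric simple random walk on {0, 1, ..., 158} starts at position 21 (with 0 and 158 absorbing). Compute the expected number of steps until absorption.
E[τ | X_0 = 21] = 2877

Let v_k = E[τ | X_0 = k]. Boundary: v_0 = v_158 = 0. Recurrence: v_k = 1 + (v_{k-1} + v_{k+1})/2 for 1 ≤ k ≤ 157. The particular solution to v_k − (v_{k-1} + v_{k+1})/2 = 1 is v_k = −k^2. Adding homogeneous solution A + B k and matching boundaries gives v_k = k (158 − k). Substituting k = 21: v_21 = 21 · 137 = 2877.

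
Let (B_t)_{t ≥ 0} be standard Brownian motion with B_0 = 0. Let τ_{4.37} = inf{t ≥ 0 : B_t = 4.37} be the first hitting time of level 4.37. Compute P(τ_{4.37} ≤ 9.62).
P(τ_{4.37} ≤ 9.62) = 2(1 − Φ(4.37/√9.62)) = 2(1 − Φ(1.4089)) ≈ 0.1589

By the reflection principle for standard BM, P(τ_b ≤ t) = 2 · P(B_t ≥ b). Since B_t ~ N(0, t), P(B_t ≥ 4.37) = 1 − Φ(4.37/√t) = 1 − Φ(4.37/√9.62) = 1 − Φ(1.4089) ≈ 0.07943. Doubling: P(τ_{4.37} ≤ 9.62) ≈ 2 · 0.07943 = 0.15886 ≈ 0.1589.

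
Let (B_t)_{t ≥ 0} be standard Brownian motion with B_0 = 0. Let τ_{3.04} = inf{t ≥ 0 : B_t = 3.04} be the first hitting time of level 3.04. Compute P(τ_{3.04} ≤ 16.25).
P(τ_{3.04} ≤ 16.25) = 2(1 − Φ(3.04/√16.25)) = 2(1 − Φ(0.7541)) ≈ 0.4508

By the reflection principle for standard BM, P(τ_b ≤ t) = 2 · P(B_t ≥ b). Since B_t ~ N(0, t), P(B_t ≥ 3.04) = 1 − Φ(3.04/√t) = 1 − Φ(3.04/√16.25) = 1 − Φ(0.7541) ≈ 0.22539. Doubling: P(τ_{3.04} ≤ 16.25) ≈ 2 · 0.22539 = 0.45078 ≈ 0.4508.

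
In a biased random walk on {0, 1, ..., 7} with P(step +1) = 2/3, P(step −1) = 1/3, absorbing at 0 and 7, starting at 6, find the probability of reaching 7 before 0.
P(hit 7 before 0) = (1 − (1/2)^6) / (1 − (1/2)^7) = 126/127

Let u_k denote P(reach 7 before 0 | start at k). Boundary: u_0 = 0, u_7 = 1. Recurrence: u_k = 2/3·u_{k+1} + 1/3·u_{k-1} for 1 ≤ k ≤ 6. Try u_k = A + B·r^k with r = q/p = (1/3)/(2/3) = 1/2. Substitution satisfies the recurrence; boundary conditions give:
  u_k = (1 − r^k) / (1 − r^N) = (1 − (1/2)^6) / (1 − (1/2)^7) = 126/127.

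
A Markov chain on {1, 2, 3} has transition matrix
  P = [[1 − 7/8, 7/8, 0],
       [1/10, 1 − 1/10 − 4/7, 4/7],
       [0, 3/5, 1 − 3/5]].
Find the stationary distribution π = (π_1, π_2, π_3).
π = (12/217, 15/31, 100/217)

This is a birth-death chain on three states, which satisfies detailed balance: π_1 · P_{12} = π_2 · P_{21} and π_2 · P_{23} = π_3 · P_{32}.
From π_1 · 7/8 = π_2 · 1/10: π_2/π_1 = (7/8)/(1/10) = 35/4.
From π_2 · 4/7 = π_3 · 3/5: π_3/π_2 = (4/7)/(3/5) = 20/21.
Take π_1 proportional to 1; then unnormalized π = (1, 35/4, 25/3). Normalize by dividing by the sum 217/12:
  π = (12/217, 15/31, 100/217).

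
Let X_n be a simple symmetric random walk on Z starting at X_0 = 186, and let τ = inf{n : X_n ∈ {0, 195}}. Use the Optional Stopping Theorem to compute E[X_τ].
E[X_τ] = 186

X_n is a martingale and τ is a bounded-mean stopping time (indeed τ is finite a.s. with bounded expectation since the walk is in a bounded region). By the OST, E[X_τ] = E[X_0] = 186. Equivalently: E[X_τ] = 195 · P(hit 195 first) + 0 · P(hit 0 first) = 195 · (186/195) = 186.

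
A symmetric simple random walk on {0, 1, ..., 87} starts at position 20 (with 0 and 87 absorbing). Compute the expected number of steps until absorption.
E[τ | X_0 = 20] = 1340

Let v_k = E[τ | X_0 = k]. Boundary: v_0 = v_87 = 0. Recurrence: v_k = 1 + (v_{k-1} + v_{k+1})/2 for 1 ≤ k ≤ 86. The particular solution to v_k − (v_{k-1} + v_{k+1})/2 = 1 is v_k = −k^2. Adding homogeneous solution A + B k and matching boundaries gives v_k = k (87 − k). Substituting k = 20: v_20 = 20 · 67 = 1340.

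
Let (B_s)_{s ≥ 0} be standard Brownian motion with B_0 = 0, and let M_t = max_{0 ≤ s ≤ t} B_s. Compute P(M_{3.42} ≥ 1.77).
P(M_{3.42} ≥ 1.77) = 2·P(B_{3.42} ≥ 1.77) = 2(1 − Φ(1.77/√3.42)) ≈ 0.3385

By the reflection principle for Brownian motion, P(M_t ≥ a) = 2 · P(B_t ≥ a) for a ≥ 0. Since B_t ~ N(0, t), P(B_t ≥ 1.77) = 1 − Φ(1.77/√t) = 1 − Φ(1.77/√3.42) = 1 − Φ(0.9571). So
  P(M_{3.42} ≥ 1.77) = 2(1 − Φ(0.9571)) ≈ 0.3385.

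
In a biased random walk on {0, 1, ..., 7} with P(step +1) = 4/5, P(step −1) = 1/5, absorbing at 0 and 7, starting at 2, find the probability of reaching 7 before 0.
P(hit 7 before 0) = (1 − (1/4)^2) / (1 − (1/4)^7) = 5120/5461

Let u_k denote P(reach 7 before 0 | start at k). Boundary: u_0 = 0, u_7 = 1. Recurrence: u_k = 4/5·u_{k+1} + 1/5·u_{k-1} for 1 ≤ k ≤ 6. Try u_k = A + B·r^k with r = q/p = (1/5)/(4/5) = 1/4. Substitution satisfies the recurrence; boundary conditions give:
  u_k = (1 − r^k) / (1 − r^N) = (1 − (1/4)^2) / (1 − (1/4)^7) = 5120/5461.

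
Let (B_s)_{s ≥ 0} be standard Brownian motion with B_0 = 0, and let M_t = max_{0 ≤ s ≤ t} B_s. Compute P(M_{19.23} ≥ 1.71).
P(M_{19.23} ≥ 1.71) = 2·P(B_{19.23} ≥ 1.71) = 2(1 − Φ(1.71/√19.23)) ≈ 0.6966

By the reflection principle for Brownian motion, P(M_t ≥ a) = 2 · P(B_t ≥ a) for a ≥ 0. Since B_t ~ N(0, t), P(B_t ≥ 1.71) = 1 − Φ(1.71/√t) = 1 − Φ(1.71/√19.23) = 1 − Φ(0.3899). So
  P(M_{19.23} ≥ 1.71) = 2(1 − Φ(0.3899)) ≈ 0.6966.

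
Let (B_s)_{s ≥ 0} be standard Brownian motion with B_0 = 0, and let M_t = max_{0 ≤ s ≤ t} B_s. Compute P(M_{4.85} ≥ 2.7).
P(M_{4.85} ≥ 2.7) = 2·P(B_{4.85} ≥ 2.7) = 2(1 − Φ(2.7/√4.85)) ≈ 0.2202

By the reflection principle for Brownian motion, P(M_t ≥ a) = 2 · P(B_t ≥ a) for a ≥ 0. Since B_t ~ N(0, t), P(B_t ≥ 2.7) = 1 − Φ(2.7/√t) = 1 − Φ(2.7/√4.85) = 1 − Φ(1.2260). So
  P(M_{4.85} ≥ 2.7) = 2(1 − Φ(1.2260)) ≈ 0.2202.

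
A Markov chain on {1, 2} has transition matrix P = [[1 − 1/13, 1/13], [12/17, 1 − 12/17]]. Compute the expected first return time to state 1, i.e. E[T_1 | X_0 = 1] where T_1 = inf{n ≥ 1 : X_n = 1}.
E[T_1 | X_0 = 1] = 1/π_1 = 173/156

For an irreducible recurrent Markov chain with stationary distribution π, E[T_i | X_0 = i] = 1/π_i (Kac's formula). Here π_1 = (12/17)/(1/13 + 12/17) = (12/17)/(173/221) = 156/173, so E[T_1 | X_0 = 1] = 1/π_1 = (1/13 + 12/17)/(12/17) = (173/221)/(12/17) = 173/156.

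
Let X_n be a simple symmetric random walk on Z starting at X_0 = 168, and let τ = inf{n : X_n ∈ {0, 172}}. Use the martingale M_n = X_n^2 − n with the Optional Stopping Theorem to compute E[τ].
E[τ] = 672

M_n = X_n^2 − n is a martingale (since E[X_{n+1}^2 | F_n] = X_n^2 + 1). By OST (τ has finite mean in a bounded region), E[M_τ] = E[M_0] = X_0^2 − 0 = 168^2 = 28224. Also E[M_τ] = E[X_τ^2] − E[τ]. The walk exits at 0 or 172, with P(hit 172 first) = 168/172, so E[X_τ^2] = 172^2 · 168/172 + 0 = 28896. Thus E[τ] = E[X_τ^2] − E[M_τ] = 28896 − 28224 = 672 = 168(172 − 168) = 672.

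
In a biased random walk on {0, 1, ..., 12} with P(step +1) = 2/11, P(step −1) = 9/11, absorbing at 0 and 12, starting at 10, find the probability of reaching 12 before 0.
P(hit 12 before 0) = (1 − (9/2)^10) / (1 − (9/2)^12) = 181131604/3667916005

Let u_k denote P(reach 12 before 0 | start at k). Boundary: u_0 = 0, u_12 = 1. Recurrence: u_k = 2/11·u_{k+1} + 9/11·u_{k-1} for 1 ≤ k ≤ 11. Try u_k = A + B·r^k with r = q/p = (9/11)/(2/11) = 9/2. Substitution satisfies the recurrence; boundary conditions give:
  u_k = (1 − r^k) / (1 − r^N) = (1 − (9/2)^10) / (1 − (9/2)^12) = 181131604/3667916005.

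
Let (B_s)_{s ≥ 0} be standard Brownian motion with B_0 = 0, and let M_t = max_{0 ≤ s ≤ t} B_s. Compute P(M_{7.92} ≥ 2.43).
P(M_{7.92} ≥ 2.43) = 2·P(B_{7.92} ≥ 2.43) = 2(1 − Φ(2.43/√7.92)) ≈ 0.3879

By the reflection principle for Brownian motion, P(M_t ≥ a) = 2 · P(B_t ≥ a) for a ≥ 0. Since B_t ~ N(0, t), P(B_t ≥ 2.43) = 1 − Φ(2.43/√t) = 1 − Φ(2.43/√7.92) = 1 − Φ(0.8635). So
  P(M_{7.92} ≥ 2.43) = 2(1 − Φ(0.8635)) ≈ 0.3879.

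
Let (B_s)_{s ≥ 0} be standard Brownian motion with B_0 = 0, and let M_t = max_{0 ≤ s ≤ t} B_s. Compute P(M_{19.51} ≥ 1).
P(M_{19.51} ≥ 1) = 2·P(B_{19.51} ≥ 1) = 2(1 − Φ(1/√19.51)) ≈ 0.8209

By the reflection principle for Brownian motion, P(M_t ≥ a) = 2 · P(B_t ≥ a) for a ≥ 0. Since B_t ~ N(0, t), P(B_t ≥ 1) = 1 − Φ(1/√t) = 1 − Φ(1/√19.51) = 1 − Φ(0.2264). So
  P(M_{19.51} ≥ 1) = 2(1 − Φ(0.2264)) ≈ 0.8209.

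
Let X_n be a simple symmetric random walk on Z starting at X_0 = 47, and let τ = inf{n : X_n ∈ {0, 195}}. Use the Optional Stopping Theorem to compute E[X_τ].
E[X_τ] = 47

X_n is a martingale and τ is a bounded-mean stopping time (indeed τ is finite a.s. with bounded expectation since the walk is in a bounded region). By the OST, E[X_τ] = E[X_0] = 47. Equivalently: E[X_τ] = 195 · P(hit 195 first) + 0 · P(hit 0 first) = 195 · (47/195) = 47.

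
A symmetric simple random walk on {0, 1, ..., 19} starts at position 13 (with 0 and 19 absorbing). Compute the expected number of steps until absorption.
E[τ | X_0 = 13] = 78

Let v_k = E[τ | X_0 = k]. Boundary: v_0 = v_19 = 0. Recurrence: v_k = 1 + (v_{k-1} + v_{k+1})/2 for 1 ≤ k ≤ 18. The particular solution to v_k − (v_{k-1} + v_{k+1})/2 = 1 is v_k = −k^2. Adding homogeneous solution A + B k and matching boundaries gives v_k = k (19 − k). Substituting k = 13: v_13 = 13 · 6 = 78.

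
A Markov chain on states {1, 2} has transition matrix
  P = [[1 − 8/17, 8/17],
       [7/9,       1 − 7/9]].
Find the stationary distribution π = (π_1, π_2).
π_1 = 119/191, π_2 = 72/191

Solve πP = π with π_1 + π_2 = 1. From πP = π: π_1 · (1 − 8/17) + π_2 · 7/9 = π_1 ⇒ π_2 · 7/9 = π_1 · 8/17 ⇒ π_2/π_1 = (8/17)/(7/9) = 72/119. Together with π_1 + π_2 = 1:
  π_1 = (7/9)/(8/17 + 7/9) = (7/9)/(191/153) = 119/191,
  π_2 = (8/17)/(8/17 + 7/9) = (8/17)/(191/153) = 72/191.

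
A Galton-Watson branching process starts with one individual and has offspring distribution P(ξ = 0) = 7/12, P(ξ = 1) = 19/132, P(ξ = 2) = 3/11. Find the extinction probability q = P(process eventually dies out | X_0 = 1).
q = 1

Mean offspring μ = 0·7/12 + 1·19/132 + 2·3/11 = 91/132 ≤ 1. For μ ≤ 1 with offspring not concentrated at 1, the Galton-Watson process goes extinct almost surely, so q = 1.
(Algebraic check: The pgf is f(s) = 7/12 + 19/132·s + 3/11·s². The extinction probability q is the smallest fixed point of f in [0, 1]. Setting s = f(s):
  3/11·s² + (19/132 − 1)·s + 7/12 = 0
  3/11·s² − (7/12 + 3/11)·s + 7/12 = 0
which factors as (s − 1)·(3/11·s − 7/12) = 0, giving roots s = 1 and s = (7/12)/(3/11) = 77/36. Since 77/36 ≥ 1, the smallest root in [0, 1] is s = 1.)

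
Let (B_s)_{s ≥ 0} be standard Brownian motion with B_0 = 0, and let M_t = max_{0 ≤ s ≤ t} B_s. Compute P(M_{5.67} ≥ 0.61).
P(M_{5.67} ≥ 0.61) = 2·P(B_{5.67} ≥ 0.61) = 2(1 − Φ(0.61/√5.67)) ≈ 0.7978

By the reflection principle for Brownian motion, P(M_t ≥ a) = 2 · P(B_t ≥ a) for a ≥ 0. Since B_t ~ N(0, t), P(B_t ≥ 0.61) = 1 − Φ(0.61/√t) = 1 − Φ(0.61/√5.67) = 1 − Φ(0.2562). So
  P(M_{5.67} ≥ 0.61) = 2(1 − Φ(0.2562)) ≈ 0.7978.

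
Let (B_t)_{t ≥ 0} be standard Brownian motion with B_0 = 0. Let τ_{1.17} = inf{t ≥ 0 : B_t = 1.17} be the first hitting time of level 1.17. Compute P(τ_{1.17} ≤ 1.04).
P(τ_{1.17} ≤ 1.04) = 2(1 − Φ(1.17/√1.04)) = 2(1 − Φ(1.1473)) ≈ 0.2513

By the reflection principle for standard BM, P(τ_b ≤ t) = 2 · P(B_t ≥ b). Since B_t ~ N(0, t), P(B_t ≥ 1.17) = 1 − Φ(1.17/√t) = 1 − Φ(1.17/√1.04) = 1 − Φ(1.1473) ≈ 0.12563. Doubling: P(τ_{1.17} ≤ 1.04) ≈ 2 · 0.12563 = 0.25126 ≈ 0.2513.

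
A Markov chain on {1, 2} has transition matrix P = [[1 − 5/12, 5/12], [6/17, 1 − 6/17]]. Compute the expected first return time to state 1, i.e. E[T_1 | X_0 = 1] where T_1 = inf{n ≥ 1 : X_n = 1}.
E[T_1 | X_0 = 1] = 1/π_1 = 157/72

For an irreducible recurrent Markov chain with stationary distribution π, E[T_i | X_0 = i] = 1/π_i (Kac's formula). Here π_1 = (6/17)/(5/12 + 6/17) = (6/17)/(157/204) = 72/157, so E[T_1 | X_0 = 1] = 1/π_1 = (5/12 + 6/17)/(6/17) = (157/204)/(6/17) = 157/72.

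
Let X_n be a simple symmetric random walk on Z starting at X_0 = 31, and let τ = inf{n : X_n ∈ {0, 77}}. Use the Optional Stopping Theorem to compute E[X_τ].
E[X_τ] = 31

X_n is a martingale and τ is a bounded-mean stopping time (indeed τ is finite a.s. with bounded expectation since the walk is in a bounded region). By the OST, E[X_τ] = E[X_0] = 31. Equivalently: E[X_τ] = 77 · P(hit 77 first) + 0 · P(hit 0 first) = 77 · (31/77) = 31.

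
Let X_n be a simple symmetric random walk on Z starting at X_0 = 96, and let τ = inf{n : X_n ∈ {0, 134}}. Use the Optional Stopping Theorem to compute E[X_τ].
E[X_τ] = 96

X_n is a martingale and τ is a bounded-mean stopping time (indeed τ is finite a.s. with bounded expectation since the walk is in a bounded region). By the OST, E[X_τ] = E[X_0] = 96. Equivalently: E[X_τ] = 134 · P(hit 134 first) + 0 · P(hit 0 first) = 134 · (96/134) = 96.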